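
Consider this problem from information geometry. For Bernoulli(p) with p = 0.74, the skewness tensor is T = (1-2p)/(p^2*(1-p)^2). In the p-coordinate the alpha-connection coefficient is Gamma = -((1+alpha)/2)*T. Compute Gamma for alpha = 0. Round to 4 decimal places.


Skewness (Amari-Chentsov) tensor: T = (1-2p)/(p^2*(1-p)^2).
p = 0.74, 1-2p = -0.48, p^2 = 0.5476, (1-p)^2 = 0.0676.
T = -0.48/(0.5476 * 0.0676) = -12.966749.
In the p-coordinate, Gamma^(alpha) = Gamma^(0) - (alpha/2)*T with Gamma^(0) = (1/2)*g'(p) = -T/2,
so Gamma^(alpha) = -((1+alpha)/2)*T.
alpha = 0, -(1+alpha)/2 = -0.5.
Gamma = -0.5 * -12.966749 = 6.4834

6.4834


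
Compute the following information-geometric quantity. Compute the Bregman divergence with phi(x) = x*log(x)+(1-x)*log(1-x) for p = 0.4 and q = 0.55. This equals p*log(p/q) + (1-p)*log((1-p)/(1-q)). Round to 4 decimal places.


Bregman divergence with negative entropy generator:
D = p*log(p/q) + (1-p)*log((1-p)/(1-q)).
p = 0.4, q = 0.55.
p*log(p/q) = 0.4*log(0.4/0.55) = -0.127381.
(1-p)*log((1-p)/(1-q)) = 0.6*log(0.6/0.45) = 0.172609.
D = -0.127381 + 0.172609 = 0.0452

0.0452


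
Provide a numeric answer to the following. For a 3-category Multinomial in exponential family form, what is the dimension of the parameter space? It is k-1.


Exponential family dimension calculation:
For Multinomial with k=3 categories, dim = k-1 = 2.

2


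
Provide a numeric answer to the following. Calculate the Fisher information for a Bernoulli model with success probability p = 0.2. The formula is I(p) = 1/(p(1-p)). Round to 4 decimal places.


For Bernoulli(p), Fisher information is I(p) = 1/(p*(1-p)).
p = 0.2, 1-p = 0.8.
p*(1-p) = 0.16.
I(p) = 1/0.16 = 6.2500

6.2500


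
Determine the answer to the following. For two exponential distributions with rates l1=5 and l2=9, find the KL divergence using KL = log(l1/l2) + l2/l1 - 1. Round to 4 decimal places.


KL divergence for exponential family:
KL = log(l1/l2) + l2/l1 - 1.
log(5/9) = -0.587787.
9/5 = 1.8.
KL = -0.587787 + 1.8 - 1 = 0.2122

0.2122


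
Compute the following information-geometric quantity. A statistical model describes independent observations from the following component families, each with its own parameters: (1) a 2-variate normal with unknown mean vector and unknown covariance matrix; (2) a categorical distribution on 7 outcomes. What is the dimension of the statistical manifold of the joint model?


The dimension of a statistical manifold equals the number of free
(independent) real parameters of the model. For a product of independent
blocks the parameter counts add.
- 2-variate normal: 2 (mean) + 2*3/2 = 3 (symmetric covariance) = 5.
- categorical on 7 outcomes (probabilities sum to 1): 7-1 = 6.
Total = 5 + 6 = 11.
Dimension = 11

11


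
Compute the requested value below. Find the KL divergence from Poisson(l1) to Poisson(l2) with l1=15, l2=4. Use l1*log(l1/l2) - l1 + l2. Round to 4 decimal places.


KL divergence for Poisson:
KL = l1*log(l1/l2) - l1 + l2.
l1 = 15, l2 = 4.
log(15/4) = 1.321756.
l1*log(l1/l2) = 15 * 1.321756 = 19.826338.
KL = 19.826338 - 15 + 4 = 8.8263

8.8263


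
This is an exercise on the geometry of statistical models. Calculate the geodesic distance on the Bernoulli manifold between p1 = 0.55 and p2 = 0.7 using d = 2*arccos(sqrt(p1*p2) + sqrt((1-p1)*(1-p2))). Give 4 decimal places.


Geodesic distance on Bernoulli manifold:
d(p1,p2) = 2*arccos(sqrt(p1*p2) + sqrt((1-p1)*(1-p2))).
sqrt(p1*p2) = sqrt(0.55*0.7) = 0.620484.
sqrt((1-p1)*(1-p2)) = sqrt(0.45*0.3) = 0.367423.
arg = 0.620484 + 0.367423 = 0.987907.
d = 2*arccos(0.987907) = 0.3113

0.3113


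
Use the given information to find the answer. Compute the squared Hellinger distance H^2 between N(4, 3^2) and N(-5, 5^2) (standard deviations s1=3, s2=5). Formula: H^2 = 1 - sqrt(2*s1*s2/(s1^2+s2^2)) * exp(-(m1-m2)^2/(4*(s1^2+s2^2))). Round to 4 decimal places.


Squared Hellinger distance for Gaussians:
H^2 = 1 - sqrt(2*s1*s2/(s1^2+s2^2)) * exp(-(m1-m2)^2/(4*(s1^2+s2^2))).
s1^2 = 9, s2^2 = 25, s1^2+s2^2 = 34.
sqrt(2*3*5/(34)) = 0.939336.
(m1-m2)^2 = (9)^2 = 81.
exp(-81/(4*34)) = exp(-0.595588) = 0.551238.
H^2 = 1 - 0.939336*0.551238 = 0.4822

0.4822


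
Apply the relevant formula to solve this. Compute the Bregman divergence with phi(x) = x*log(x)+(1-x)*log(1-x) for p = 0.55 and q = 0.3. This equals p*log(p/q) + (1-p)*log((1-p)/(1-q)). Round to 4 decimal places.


Bregman divergence with negative entropy generator:
D = p*log(p/q) + (1-p)*log((1-p)/(1-q)).
p = 0.55, q = 0.3.
p*log(p/q) = 0.55*log(0.55/0.3) = 0.333375.
(1-p)*log((1-p)/(1-q)) = 0.45*log(0.45/0.7) = -0.198825.
D = 0.333375 + -0.198825 = 0.1345

0.1345


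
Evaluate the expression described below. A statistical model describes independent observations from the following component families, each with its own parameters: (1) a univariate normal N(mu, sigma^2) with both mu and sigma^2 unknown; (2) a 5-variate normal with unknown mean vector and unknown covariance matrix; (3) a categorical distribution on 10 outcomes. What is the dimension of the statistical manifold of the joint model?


The dimension of a statistical manifold equals the number of free
(independent) real parameters of the model. For a product of independent
blocks the parameter counts add.
- normal (mu, sigma^2): 2.
- 5-variate normal: 5 (mean) + 5*6/2 = 15 (symmetric covariance) = 20.
- categorical on 10 outcomes (probabilities sum to 1): 10-1 = 9.
Total = 2 + 20 + 9 = 31.
Dimension = 31

31


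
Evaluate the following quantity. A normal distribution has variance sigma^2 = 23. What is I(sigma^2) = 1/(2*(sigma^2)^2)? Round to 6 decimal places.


Fisher information for variance: I(sigma^2) = 1/(2*sigma^4).
sigma^2 = 23, so sigma^4 = 529.
I = 1/(2*529) = 1/1058 = 0.000945

0.000945


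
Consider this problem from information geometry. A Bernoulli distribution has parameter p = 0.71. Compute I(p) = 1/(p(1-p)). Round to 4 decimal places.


For Bernoulli(p), Fisher information is I(p) = 1/(p*(1-p)).
p = 0.71, 1-p = 0.29.
p*(1-p) = 0.2059.
I(p) = 1/0.2059 = 4.8567

4.8567


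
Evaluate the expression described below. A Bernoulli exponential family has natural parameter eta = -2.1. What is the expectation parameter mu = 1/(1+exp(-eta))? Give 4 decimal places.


Dual coordinate (expectation parameter) for Bernoulli:
mu = 1/(1+exp(-eta)).
eta = -2.1.
exp(-eta) = exp(2.1) = 8.16617.
mu = 1/(1+8.16617) = 0.1091

0.1091


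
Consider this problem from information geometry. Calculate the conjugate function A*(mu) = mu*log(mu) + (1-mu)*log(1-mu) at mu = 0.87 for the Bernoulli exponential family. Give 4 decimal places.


Legendre transform for Bernoulli:
A*(mu) = mu*log(mu) + (1-mu)*log(1-mu).
mu = 0.87, 1-mu = 0.13.
mu*log(mu) = 0.87*log(0.87) = -0.121158.
(1-mu)*log(1-mu) = 0.13*log(0.13) = -0.265229.
A* = -0.121158 + -0.265229 = -0.3864

-0.3864


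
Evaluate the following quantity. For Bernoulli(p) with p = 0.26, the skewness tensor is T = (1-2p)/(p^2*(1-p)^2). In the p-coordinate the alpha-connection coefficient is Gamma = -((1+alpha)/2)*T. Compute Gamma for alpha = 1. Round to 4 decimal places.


Skewness (Amari-Chentsov) tensor: T = (1-2p)/(p^2*(1-p)^2).
p = 0.26, 1-2p = 0.48, p^2 = 0.0676, (1-p)^2 = 0.5476.
T = 0.48/(0.0676 * 0.5476) = 12.966749.
In the p-coordinate, Gamma^(alpha) = Gamma^(0) - (alpha/2)*T with Gamma^(0) = (1/2)*g'(p) = -T/2,
so Gamma^(alpha) = -((1+alpha)/2)*T.
alpha = 1, -(1+alpha)/2 = -1.0.
Gamma = -1.0 * 12.966749 = -12.9667

-12.9667


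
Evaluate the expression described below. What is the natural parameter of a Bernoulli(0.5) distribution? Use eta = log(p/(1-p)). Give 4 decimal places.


Natural parameter for Bernoulli: eta = log(p/(1-p)).
p = 0.5, 1-p = 0.5.
p/(1-p) = 1.0.
eta = log(1.0) = 0.0000

0.0000


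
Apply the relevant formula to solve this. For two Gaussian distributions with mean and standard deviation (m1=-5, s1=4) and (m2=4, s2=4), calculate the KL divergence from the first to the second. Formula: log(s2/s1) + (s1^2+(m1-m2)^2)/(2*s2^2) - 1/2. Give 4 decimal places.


KL divergence between normal distributions:
KL = log(s2/s1) + (s1^2 + (m1-m2)^2)/(2*s2^2) - 1/2.
log(4/4) = 0.0.
(4^2 + (-5-4)^2)/(2*4^2) = (16 + 81)/32 = 3.03125.
KL = 0.0 + 3.03125 - 0.5 = 2.5313

2.5313


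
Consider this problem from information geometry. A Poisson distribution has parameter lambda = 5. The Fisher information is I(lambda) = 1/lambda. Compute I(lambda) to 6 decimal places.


Fisher information for Poisson: I(lambda) = 1/lambda.
lambda = 5.
I(lambda) = 1/5 = 0.200000

0.200000


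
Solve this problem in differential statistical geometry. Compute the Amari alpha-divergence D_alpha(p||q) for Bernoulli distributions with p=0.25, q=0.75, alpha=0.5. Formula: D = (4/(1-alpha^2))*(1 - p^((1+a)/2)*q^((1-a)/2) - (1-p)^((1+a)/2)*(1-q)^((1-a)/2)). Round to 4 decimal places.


Amari alpha-divergence:
D = (4/(1-alpha^2))*(1 - p^((1+a)/2)*q^((1-a)/2) - (1-p)^((1+a)/2)*(1-q)^((1-a)/2)).
alpha = 0.5, p = 0.25, q = 0.75.
e1 = (1+alpha)/2 = 0.75, e2 = (1-alpha)/2 = 0.25.
t1 = p^e1 * q^e2 = 0.25^0.75 * 0.75^0.25 = 0.329019.
t2 = (1-p)^e1 * (1-q)^e2 = 0.75^0.75 * 0.25^0.25 = 0.569877.
4/(1-alpha^2) = 5.333333.
D = 5.333333*(1 - 0.329019 - 0.569877) = 0.5392

0.5392


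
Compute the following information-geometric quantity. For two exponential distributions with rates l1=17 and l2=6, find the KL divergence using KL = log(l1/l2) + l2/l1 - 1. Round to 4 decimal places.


KL divergence for exponential family:
KL = log(l1/l2) + l2/l1 - 1.
log(17/6) = 1.041454.
6/17 = 0.352941.
KL = 1.041454 + 0.352941 - 1 = 0.3944

0.3944


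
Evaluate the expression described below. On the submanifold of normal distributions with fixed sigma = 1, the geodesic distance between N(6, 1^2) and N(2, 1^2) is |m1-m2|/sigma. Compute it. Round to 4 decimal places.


On the fixed-variance normal subfamily, geodesic distance = |m1-m2|/sigma.
|6 - 2| = 4.
sigma = 1.
d = 4/1 = 4.0000

4.0000


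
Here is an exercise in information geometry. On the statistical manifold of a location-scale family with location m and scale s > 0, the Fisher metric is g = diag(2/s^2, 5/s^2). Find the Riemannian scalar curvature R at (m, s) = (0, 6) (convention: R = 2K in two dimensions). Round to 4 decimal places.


The metric has the form g = (A dm^2 + B ds^2)/s^2 with A = 2, B = 5.
Substitute u = sqrt(A/B)*m: g = B*(du^2 + ds^2)/s^2, i.e. B times the
Poincare upper half-plane metric, which has constant Gaussian curvature -1.
Scaling a 2D metric by a constant c divides the Gaussian curvature by c,
so K = -1/B = -1/(5) = -0.2000 everywhere (the point (m, s) = (0, 6) is irrelevant:
the curvature is constant).
Scalar curvature in dimension 2: R = 2K = -2/(5) = -0.4000.

-0.4000


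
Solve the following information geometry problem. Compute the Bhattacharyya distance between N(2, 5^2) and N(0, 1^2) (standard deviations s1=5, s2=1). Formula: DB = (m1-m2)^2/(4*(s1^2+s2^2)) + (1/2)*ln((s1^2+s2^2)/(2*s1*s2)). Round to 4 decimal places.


Bhattacharyya distance between two Gaussians:
DB = (m1-m2)^2/(4*(s1^2+s2^2)) + (1/2)*ln((s1^2+s2^2)/(2*s1*s2)).
(m1-m2)^2 = (2)^2 = 4.
s1^2+s2^2 = 25 + 1 = 26.
term1 = 4/104 = 0.038462.
term2 = 0.5*ln(26/10.0) = 0.477756.
DB = 0.038462 + 0.477756 = 0.5162

0.5162


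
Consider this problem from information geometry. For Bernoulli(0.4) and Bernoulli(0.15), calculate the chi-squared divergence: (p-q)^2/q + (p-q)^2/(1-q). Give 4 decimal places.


Chi-squared divergence between Bernoulli distributions:
chi^2 = (p-q)^2/q + (p-q)^2/(1-q).
p = 0.4, q = 0.15, p-q = 0.25.
(p-q)^2 = 0.0625.
term1 = 0.0625/0.15 = 0.416667.
term2 = 0.0625/0.85 = 0.073529.
chi^2 = 0.416667 + 0.073529 = 0.4902

0.4902


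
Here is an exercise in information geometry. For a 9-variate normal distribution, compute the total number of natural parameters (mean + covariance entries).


Exponential family dimension calculation:
For 9-dim MVN: mean has 9 params, covariance has 9*10/2 = 45 unique entries.
Total dim = 9 + 45 = 54.

54


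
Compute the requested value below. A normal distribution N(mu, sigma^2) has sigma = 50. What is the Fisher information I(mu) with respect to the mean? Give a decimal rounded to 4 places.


The Fisher information for the mean of a normal distribution is I(mu) = 1/sigma^2.
sigma = 50, so sigma^2 = 2500.
I(mu) = 1/2500 = 0.0004

0.0004


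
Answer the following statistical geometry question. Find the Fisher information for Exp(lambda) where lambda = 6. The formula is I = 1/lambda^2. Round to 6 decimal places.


Fisher information for exponential: I(lambda) = 1/lambda^2.
lambda = 6, lambda^2 = 36.
I = 1/36 = 0.027778

0.027778


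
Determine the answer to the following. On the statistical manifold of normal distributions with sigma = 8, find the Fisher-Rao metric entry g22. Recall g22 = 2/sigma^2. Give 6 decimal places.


For the 2-parameter normal family, the Fisher metric has:
  g11 = 1/sigma^2, g22 = 2/sigma^2.
sigma = 8, sigma^2 = 64.
g22 = 0.031250

0.031250


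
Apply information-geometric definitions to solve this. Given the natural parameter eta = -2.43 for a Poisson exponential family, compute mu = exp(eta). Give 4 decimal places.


Expectation parameter for Poisson exponential family:
mu = exp(eta).
eta = -2.43.
mu = exp(-2.43) = 0.0880

0.0880


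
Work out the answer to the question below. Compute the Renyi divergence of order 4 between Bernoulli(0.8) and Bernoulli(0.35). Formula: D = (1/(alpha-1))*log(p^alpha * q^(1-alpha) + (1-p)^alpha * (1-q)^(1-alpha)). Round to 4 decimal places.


Renyi divergence of order alpha between Bernoulli distributions:
D = (1/(alpha-1))*log(p^alpha * q^(1-alpha) + (1-p)^alpha * (1-q)^(1-alpha)).
alpha = 4, p = 0.8, q = 0.35.
p^alpha * q^(1-alpha) = 0.8^4 * 0.35^-3 = 9.553353.
(1-p)^alpha * (1-q)^(1-alpha) = 0.2^4 * 0.65^-3 = 0.005826.
sum = 9.553353 + 0.005826 = 9.559179.
D = (1/3)*log(9.559179) = 0.7525

0.7525


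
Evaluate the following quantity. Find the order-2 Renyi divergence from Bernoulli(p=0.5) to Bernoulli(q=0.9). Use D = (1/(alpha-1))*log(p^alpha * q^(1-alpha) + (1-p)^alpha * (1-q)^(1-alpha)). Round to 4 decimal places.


Renyi divergence of order alpha between Bernoulli distributions:
D = (1/(alpha-1))*log(p^alpha * q^(1-alpha) + (1-p)^alpha * (1-q)^(1-alpha)).
alpha = 2, p = 0.5, q = 0.9.
p^alpha * q^(1-alpha) = 0.5^2 * 0.9^-1 = 0.277778.
(1-p)^alpha * (1-q)^(1-alpha) = 0.5^2 * 0.1^-1 = 2.5.
sum = 0.277778 + 2.5 = 2.777778.
D = (1/1)*log(2.777778) = 1.0217

1.0217


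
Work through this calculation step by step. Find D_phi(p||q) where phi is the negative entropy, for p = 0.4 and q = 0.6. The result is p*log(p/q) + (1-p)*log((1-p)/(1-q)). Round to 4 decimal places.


Bregman divergence with negative entropy generator:
D = p*log(p/q) + (1-p)*log((1-p)/(1-q)).
p = 0.4, q = 0.6.
p*log(p/q) = 0.4*log(0.4/0.6) = -0.162186.
(1-p)*log((1-p)/(1-q)) = 0.6*log(0.6/0.4) = 0.243279.
D = -0.162186 + 0.243279 = 0.0811

0.0811


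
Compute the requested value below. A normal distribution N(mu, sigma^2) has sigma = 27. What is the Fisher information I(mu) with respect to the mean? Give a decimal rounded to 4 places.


The Fisher information for the mean of a normal distribution is I(mu) = 1/sigma^2.
sigma = 27, so sigma^2 = 729.
I(mu) = 1/729 = 0.0014

0.0014


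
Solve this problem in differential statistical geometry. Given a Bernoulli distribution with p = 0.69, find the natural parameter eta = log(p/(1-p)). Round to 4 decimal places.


Natural parameter for Bernoulli: eta = log(p/(1-p)).
p = 0.69, 1-p = 0.31.
p/(1-p) = 2.225806.
eta = log(2.225806) = 0.8001

0.8001


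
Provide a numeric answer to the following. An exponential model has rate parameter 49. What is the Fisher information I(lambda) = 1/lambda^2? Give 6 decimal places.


Fisher information for exponential: I(lambda) = 1/lambda^2.
lambda = 49, lambda^2 = 2401.
I = 1/2401 = 0.000416

0.000416


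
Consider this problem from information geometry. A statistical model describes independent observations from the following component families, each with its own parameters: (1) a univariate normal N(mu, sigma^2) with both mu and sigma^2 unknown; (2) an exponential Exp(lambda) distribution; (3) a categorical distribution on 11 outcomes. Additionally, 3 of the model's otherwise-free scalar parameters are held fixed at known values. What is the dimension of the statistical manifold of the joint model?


The dimension of a statistical manifold equals the number of free
(independent) real parameters of the model. For a product of independent
blocks the parameter counts add.
- normal (mu, sigma^2): 2.
- exponential (lambda): 1.
- categorical on 11 outcomes (probabilities sum to 1): 11-1 = 10.
Total = 2 + 1 + 10 = 13.
3 parameter(s) fixed at known values: 13 - 3 = 10.
Dimension = 10

10


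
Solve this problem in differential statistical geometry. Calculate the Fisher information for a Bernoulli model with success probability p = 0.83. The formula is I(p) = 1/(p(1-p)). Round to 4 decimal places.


For Bernoulli(p), Fisher information is I(p) = 1/(p*(1-p)).
p = 0.83, 1-p = 0.17.
p*(1-p) = 0.1411.
I(p) = 1/0.1411 = 7.0872

7.0872


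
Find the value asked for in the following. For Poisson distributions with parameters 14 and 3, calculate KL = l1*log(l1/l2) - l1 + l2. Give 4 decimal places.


KL divergence for Poisson:
KL = l1*log(l1/l2) - l1 + l2.
l1 = 14, l2 = 3.
log(14/3) = 1.540445.
l1*log(l1/l2) = 14 * 1.540445 = 21.566231.
KL = 21.566231 - 14 + 3 = 10.5662

10.5662


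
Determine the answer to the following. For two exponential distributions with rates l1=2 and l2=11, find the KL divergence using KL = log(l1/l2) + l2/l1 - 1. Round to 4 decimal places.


KL divergence for exponential family:
KL = log(l1/l2) + l2/l1 - 1.
log(2/11) = -1.704748.
11/2 = 5.5.
KL = -1.704748 + 5.5 - 1 = 2.7953

2.7953


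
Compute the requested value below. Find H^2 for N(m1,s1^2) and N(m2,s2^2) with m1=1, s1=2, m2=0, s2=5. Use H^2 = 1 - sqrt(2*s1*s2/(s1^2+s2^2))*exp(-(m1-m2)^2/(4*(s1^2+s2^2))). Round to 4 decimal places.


Squared Hellinger distance for Gaussians:
H^2 = 1 - sqrt(2*s1*s2/(s1^2+s2^2)) * exp(-(m1-m2)^2/(4*(s1^2+s2^2))).
s1^2 = 4, s2^2 = 25, s1^2+s2^2 = 29.
sqrt(2*2*5/(29)) = 0.830455.
(m1-m2)^2 = (1)^2 = 1.
exp(-1/(4*29)) = exp(-0.008621) = 0.991416.
H^2 = 1 - 0.830455*0.991416 = 0.1767

0.1767


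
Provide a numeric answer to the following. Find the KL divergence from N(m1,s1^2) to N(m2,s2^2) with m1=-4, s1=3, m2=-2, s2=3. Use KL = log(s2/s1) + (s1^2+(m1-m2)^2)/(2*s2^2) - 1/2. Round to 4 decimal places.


KL divergence between normal distributions:
KL = log(s2/s1) + (s1^2 + (m1-m2)^2)/(2*s2^2) - 1/2.
log(3/3) = 0.0.
(3^2 + (-4--2)^2)/(2*3^2) = (9 + 4)/18 = 0.722222.
KL = 0.0 + 0.722222 - 0.5 = 0.2222

0.2222


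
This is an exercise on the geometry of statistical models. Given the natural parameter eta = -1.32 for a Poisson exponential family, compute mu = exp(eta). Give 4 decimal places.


Expectation parameter for Poisson exponential family:
mu = exp(eta).
eta = -1.32.
mu = exp(-1.32) = 0.2671

0.2671


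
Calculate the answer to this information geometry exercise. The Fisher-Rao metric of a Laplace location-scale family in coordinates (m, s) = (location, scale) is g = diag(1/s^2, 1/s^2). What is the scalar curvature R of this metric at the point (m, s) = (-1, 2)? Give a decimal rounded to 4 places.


The metric has the form g = (A dm^2 + B ds^2)/s^2 with A = 1, B = 1.
Substitute u = sqrt(A/B)*m: g = B*(du^2 + ds^2)/s^2, i.e. B times the
Poincare upper half-plane metric, which has constant Gaussian curvature -1.
Scaling a 2D metric by a constant c divides the Gaussian curvature by c,
so K = -1/B = -1/(1) = -1.0000 everywhere (the point (m, s) = (-1, 2) is irrelevant:
the curvature is constant).
Scalar curvature in dimension 2: R = 2K = -2/(1) = -2.0000.

-2.0000


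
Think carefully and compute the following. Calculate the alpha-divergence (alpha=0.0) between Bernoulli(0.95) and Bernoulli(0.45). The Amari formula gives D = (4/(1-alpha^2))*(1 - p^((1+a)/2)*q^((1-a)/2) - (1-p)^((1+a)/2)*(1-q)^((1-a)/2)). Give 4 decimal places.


Amari alpha-divergence:
D = (4/(1-alpha^2))*(1 - p^((1+a)/2)*q^((1-a)/2) - (1-p)^((1+a)/2)*(1-q)^((1-a)/2)).
alpha = 0.0, p = 0.95, q = 0.45.
e1 = (1+alpha)/2 = 0.5, e2 = (1-alpha)/2 = 0.5.
t1 = p^e1 * q^e2 = 0.95^0.5 * 0.45^0.5 = 0.653835.
t2 = (1-p)^e1 * (1-q)^e2 = 0.05^0.5 * 0.55^0.5 = 0.165831.
4/(1-alpha^2) = 4.0.
D = 4.0*(1 - 0.653835 - 0.165831) = 0.7213

0.7213


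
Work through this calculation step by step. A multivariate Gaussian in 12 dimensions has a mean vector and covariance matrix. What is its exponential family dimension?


Exponential family dimension calculation:
For 12-dim MVN: mean has 12 params, covariance has 12*13/2 = 78 unique entries.
Total dim = 12 + 78 = 90.

90


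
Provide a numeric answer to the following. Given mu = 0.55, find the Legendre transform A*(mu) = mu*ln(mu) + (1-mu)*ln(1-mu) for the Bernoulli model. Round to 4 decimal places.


Legendre transform for Bernoulli:
A*(mu) = mu*log(mu) + (1-mu)*log(1-mu).
mu = 0.55, 1-mu = 0.45.
mu*log(mu) = 0.55*log(0.55) = -0.32881.
(1-mu)*log(1-mu) = 0.45*log(0.45) = -0.359328.
A* = -0.32881 + -0.359328 = -0.6881

-0.6881


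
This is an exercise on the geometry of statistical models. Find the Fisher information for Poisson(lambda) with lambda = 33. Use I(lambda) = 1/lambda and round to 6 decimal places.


Fisher information for Poisson: I(lambda) = 1/lambda.
lambda = 33.
I(lambda) = 1/33 = 0.030303

0.030303


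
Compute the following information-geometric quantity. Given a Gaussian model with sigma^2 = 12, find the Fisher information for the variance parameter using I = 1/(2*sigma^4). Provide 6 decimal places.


Fisher information for variance: I(sigma^2) = 1/(2*sigma^4).
sigma^2 = 12, so sigma^4 = 144.
I = 1/(2*144) = 1/288 = 0.003472

0.003472


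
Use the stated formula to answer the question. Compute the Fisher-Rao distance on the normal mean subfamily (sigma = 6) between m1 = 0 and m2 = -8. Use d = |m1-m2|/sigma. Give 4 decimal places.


On the fixed-variance normal subfamily, geodesic distance = |m1-m2|/sigma.
|0 - -8| = 8.
sigma = 6.
d = 8/6 = 1.3333

1.3333


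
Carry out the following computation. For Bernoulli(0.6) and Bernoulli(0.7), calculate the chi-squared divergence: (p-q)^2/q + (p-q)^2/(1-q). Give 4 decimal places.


Chi-squared divergence between Bernoulli distributions:
chi^2 = (p-q)^2/q + (p-q)^2/(1-q).
p = 0.6, q = 0.7, p-q = -0.1.
(p-q)^2 = 0.01.
term1 = 0.01/0.7 = 0.014286.
term2 = 0.01/0.3 = 0.033333.
chi^2 = 0.014286 + 0.033333 = 0.0476

0.0476


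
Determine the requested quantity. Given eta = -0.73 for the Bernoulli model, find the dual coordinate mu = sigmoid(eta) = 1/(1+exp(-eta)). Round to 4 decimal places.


Dual coordinate (expectation parameter) for Bernoulli:
mu = 1/(1+exp(-eta)).
eta = -0.73.
exp(-eta) = exp(0.73) = 2.075081.
mu = 1/(1+2.075081) = 0.3252

0.3252


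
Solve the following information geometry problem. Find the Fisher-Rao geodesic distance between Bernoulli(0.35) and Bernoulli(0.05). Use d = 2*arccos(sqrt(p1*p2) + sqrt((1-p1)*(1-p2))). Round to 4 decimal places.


Geodesic distance on Bernoulli manifold:
d(p1,p2) = 2*arccos(sqrt(p1*p2) + sqrt((1-p1)*(1-p2))).
sqrt(p1*p2) = sqrt(0.35*0.05) = 0.132288.
sqrt((1-p1)*(1-p2)) = sqrt(0.65*0.95) = 0.785812.
arg = 0.132288 + 0.785812 = 0.918099.
d = 2*arccos(0.918099) = 0.8151

0.8151


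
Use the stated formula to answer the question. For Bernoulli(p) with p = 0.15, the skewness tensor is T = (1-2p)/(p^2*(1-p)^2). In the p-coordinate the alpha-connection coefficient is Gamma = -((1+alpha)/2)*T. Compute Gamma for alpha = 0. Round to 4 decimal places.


Skewness (Amari-Chentsov) tensor: T = (1-2p)/(p^2*(1-p)^2).
p = 0.15, 1-2p = 0.7, p^2 = 0.0225, (1-p)^2 = 0.7225.
T = 0.7/(0.0225 * 0.7225) = 43.060361.
In the p-coordinate, Gamma^(alpha) = Gamma^(0) - (alpha/2)*T with Gamma^(0) = (1/2)*g'(p) = -T/2,
so Gamma^(alpha) = -((1+alpha)/2)*T.
alpha = 0, -(1+alpha)/2 = -0.5.
Gamma = -0.5 * 43.060361 = -21.5302

-21.5302


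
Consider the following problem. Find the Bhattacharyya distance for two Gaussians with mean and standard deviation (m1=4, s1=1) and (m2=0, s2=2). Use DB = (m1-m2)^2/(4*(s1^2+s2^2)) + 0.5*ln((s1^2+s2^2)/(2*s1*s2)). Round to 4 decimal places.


Bhattacharyya distance between two Gaussians:
DB = (m1-m2)^2/(4*(s1^2+s2^2)) + (1/2)*ln((s1^2+s2^2)/(2*s1*s2)).
(m1-m2)^2 = (4)^2 = 16.
s1^2+s2^2 = 1 + 4 = 5.
term1 = 16/20 = 0.8.
term2 = 0.5*ln(5/4.0) = 0.111572.
DB = 0.8 + 0.111572 = 0.9116

0.9116


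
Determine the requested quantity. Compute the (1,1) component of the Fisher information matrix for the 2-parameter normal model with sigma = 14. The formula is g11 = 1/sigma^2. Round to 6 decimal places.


For the 2-parameter normal family, the Fisher metric has:
  g11 = 1/sigma^2, g22 = 2/sigma^2.
sigma = 14, sigma^2 = 196.
g11 = 0.005102

0.005102


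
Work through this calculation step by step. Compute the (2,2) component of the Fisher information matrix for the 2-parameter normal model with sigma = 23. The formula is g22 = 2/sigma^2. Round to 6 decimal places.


For the 2-parameter normal family, the Fisher metric has:
  g11 = 1/sigma^2, g22 = 2/sigma^2.
sigma = 23, sigma^2 = 529.
g22 = 0.003781

0.003781


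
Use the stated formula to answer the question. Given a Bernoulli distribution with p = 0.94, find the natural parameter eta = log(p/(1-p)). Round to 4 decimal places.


Natural parameter for Bernoulli: eta = log(p/(1-p)).
p = 0.94, 1-p = 0.06.
p/(1-p) = 15.666667.
eta = log(15.666667) = 2.7515

2.7515


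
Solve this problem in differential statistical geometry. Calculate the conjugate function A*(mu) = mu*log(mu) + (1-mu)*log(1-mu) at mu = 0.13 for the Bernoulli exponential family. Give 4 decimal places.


Legendre transform for Bernoulli:
A*(mu) = mu*log(mu) + (1-mu)*log(1-mu).
mu = 0.13, 1-mu = 0.87.
mu*log(mu) = 0.13*log(0.13) = -0.265229.
(1-mu)*log(1-mu) = 0.87*log(0.87) = -0.121158.
A* = -0.265229 + -0.121158 = -0.3864

-0.3864


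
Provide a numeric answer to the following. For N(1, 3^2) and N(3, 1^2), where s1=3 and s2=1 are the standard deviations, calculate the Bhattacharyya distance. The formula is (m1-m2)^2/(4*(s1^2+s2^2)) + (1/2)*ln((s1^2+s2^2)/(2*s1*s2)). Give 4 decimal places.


Bhattacharyya distance between two Gaussians:
DB = (m1-m2)^2/(4*(s1^2+s2^2)) + (1/2)*ln((s1^2+s2^2)/(2*s1*s2)).
(m1-m2)^2 = (-2)^2 = 4.
s1^2+s2^2 = 9 + 1 = 10.
term1 = 4/40 = 0.1.
term2 = 0.5*ln(10/6.0) = 0.255413.
DB = 0.1 + 0.255413 = 0.3554

0.3554


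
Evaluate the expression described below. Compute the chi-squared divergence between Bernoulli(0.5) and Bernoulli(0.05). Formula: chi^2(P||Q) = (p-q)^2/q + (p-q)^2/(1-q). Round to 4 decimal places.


Chi-squared divergence between Bernoulli distributions:
chi^2 = (p-q)^2/q + (p-q)^2/(1-q).
p = 0.5, q = 0.05, p-q = 0.45.
(p-q)^2 = 0.2025.
term1 = 0.2025/0.05 = 4.05.
term2 = 0.2025/0.95 = 0.213158.
chi^2 = 4.05 + 0.213158 = 4.2632

4.2632


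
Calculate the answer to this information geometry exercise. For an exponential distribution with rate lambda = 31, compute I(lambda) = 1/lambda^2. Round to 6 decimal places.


Fisher information for exponential: I(lambda) = 1/lambda^2.
lambda = 31, lambda^2 = 961.
I = 1/961 = 0.001041

0.001041


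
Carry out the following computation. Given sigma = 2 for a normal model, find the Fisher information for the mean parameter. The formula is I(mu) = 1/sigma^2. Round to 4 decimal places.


The Fisher information for the mean of a normal distribution is I(mu) = 1/sigma^2.
sigma = 2, so sigma^2 = 4.
I(mu) = 1/4 = 0.2500

0.2500


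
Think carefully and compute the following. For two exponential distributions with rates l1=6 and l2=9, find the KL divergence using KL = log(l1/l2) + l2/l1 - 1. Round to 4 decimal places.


KL divergence for exponential family:
KL = log(l1/l2) + l2/l1 - 1.
log(6/9) = -0.405465.
9/6 = 1.5.
KL = -0.405465 + 1.5 - 1 = 0.0945

0.0945


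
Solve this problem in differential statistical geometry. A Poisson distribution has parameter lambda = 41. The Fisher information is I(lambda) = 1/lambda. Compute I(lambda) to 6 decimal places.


Fisher information for Poisson: I(lambda) = 1/lambda.
lambda = 41.
I(lambda) = 1/41 = 0.024390

0.024390


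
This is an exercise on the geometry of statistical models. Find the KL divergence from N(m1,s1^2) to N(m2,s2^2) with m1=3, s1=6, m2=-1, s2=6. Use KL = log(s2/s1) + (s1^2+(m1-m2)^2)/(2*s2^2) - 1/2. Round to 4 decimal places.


KL divergence between normal distributions:
KL = log(s2/s1) + (s1^2 + (m1-m2)^2)/(2*s2^2) - 1/2.
log(6/6) = 0.0.
(6^2 + (3--1)^2)/(2*6^2) = (36 + 16)/72 = 0.722222.
KL = 0.0 + 0.722222 - 0.5 = 0.2222

0.2222


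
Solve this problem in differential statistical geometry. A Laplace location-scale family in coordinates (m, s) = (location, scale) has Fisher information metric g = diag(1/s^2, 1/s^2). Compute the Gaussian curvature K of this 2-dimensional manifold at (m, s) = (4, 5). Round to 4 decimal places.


The metric has the form g = (A dm^2 + B ds^2)/s^2 with A = 1, B = 1.
Substitute u = sqrt(A/B)*m: g = B*(du^2 + ds^2)/s^2, i.e. B times the
Poincare upper half-plane metric, which has constant Gaussian curvature -1.
Scaling a 2D metric by a constant c divides the Gaussian curvature by c,
so K = -1/B = -1/(1) = -1.0000 everywhere (the point (m, s) = (4, 5) is irrelevant:
the curvature is constant).
The requested Gaussian curvature is K = -1.0000.

-1.0000


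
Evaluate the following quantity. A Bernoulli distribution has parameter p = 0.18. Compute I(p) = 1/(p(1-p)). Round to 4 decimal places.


For Bernoulli(p), Fisher information is I(p) = 1/(p*(1-p)).
p = 0.18, 1-p = 0.82.
p*(1-p) = 0.1476.
I(p) = 1/0.1476 = 6.7751

6.7751


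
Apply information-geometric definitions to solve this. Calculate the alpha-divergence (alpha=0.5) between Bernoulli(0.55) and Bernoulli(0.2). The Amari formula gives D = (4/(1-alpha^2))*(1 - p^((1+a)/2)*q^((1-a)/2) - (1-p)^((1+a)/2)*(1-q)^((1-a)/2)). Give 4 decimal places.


Amari alpha-divergence:
D = (4/(1-alpha^2))*(1 - p^((1+a)/2)*q^((1-a)/2) - (1-p)^((1+a)/2)*(1-q)^((1-a)/2)).
alpha = 0.5, p = 0.55, q = 0.2.
e1 = (1+alpha)/2 = 0.75, e2 = (1-alpha)/2 = 0.25.
t1 = p^e1 * q^e2 = 0.55^0.75 * 0.2^0.25 = 0.4271.
t2 = (1-p)^e1 * (1-q)^e2 = 0.45^0.75 * 0.8^0.25 = 0.519615.
4/(1-alpha^2) = 5.333333.
D = 5.333333*(1 - 0.4271 - 0.519615) = 0.2842

0.2842


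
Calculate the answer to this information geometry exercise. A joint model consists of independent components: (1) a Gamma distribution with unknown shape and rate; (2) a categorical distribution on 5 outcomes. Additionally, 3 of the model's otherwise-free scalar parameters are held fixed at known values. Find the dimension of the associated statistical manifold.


The dimension of a statistical manifold equals the number of free
(independent) real parameters of the model. For a product of independent
blocks the parameter counts add.
- Gamma (shape, rate): 2.
- categorical on 5 outcomes (probabilities sum to 1): 5-1 = 4.
Total = 2 + 4 = 6.
3 parameter(s) fixed at known values: 6 - 3 = 3.
Dimension = 3

3


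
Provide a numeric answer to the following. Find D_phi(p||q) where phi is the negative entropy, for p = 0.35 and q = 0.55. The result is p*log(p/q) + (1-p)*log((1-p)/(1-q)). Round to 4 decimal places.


Bregman divergence with negative entropy generator:
D = p*log(p/q) + (1-p)*log((1-p)/(1-q)).
p = 0.35, q = 0.55.
p*log(p/q) = 0.35*log(0.35/0.55) = -0.158195.
(1-p)*log((1-p)/(1-q)) = 0.65*log(0.65/0.45) = 0.239021.
D = -0.158195 + 0.239021 = 0.0808

0.0808


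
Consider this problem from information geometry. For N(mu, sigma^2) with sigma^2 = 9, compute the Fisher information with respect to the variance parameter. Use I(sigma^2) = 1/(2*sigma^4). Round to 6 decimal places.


Fisher information for variance: I(sigma^2) = 1/(2*sigma^4).
sigma^2 = 9, so sigma^4 = 81.
I = 1/(2*81) = 1/162 = 0.006173

0.006173


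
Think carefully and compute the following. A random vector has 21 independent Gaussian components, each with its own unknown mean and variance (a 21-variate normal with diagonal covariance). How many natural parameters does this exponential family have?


Exponential family dimension calculation:
Each univariate normal has two natural parameters (mu/sigma^2 and -1/(2 sigma^2)).
With 21 independent components, dim = 2 * 21 = 42.

42


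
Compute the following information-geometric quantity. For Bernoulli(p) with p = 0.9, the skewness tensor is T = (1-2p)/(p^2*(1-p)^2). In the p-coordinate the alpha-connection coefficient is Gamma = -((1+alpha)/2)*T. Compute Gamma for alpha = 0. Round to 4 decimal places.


Skewness (Amari-Chentsov) tensor: T = (1-2p)/(p^2*(1-p)^2).
p = 0.9, 1-2p = -0.8, p^2 = 0.81, (1-p)^2 = 0.01.
T = -0.8/(0.81 * 0.01) = -98.765432.
In the p-coordinate, Gamma^(alpha) = Gamma^(0) - (alpha/2)*T with Gamma^(0) = (1/2)*g'(p) = -T/2,
so Gamma^(alpha) = -((1+alpha)/2)*T.
alpha = 0, -(1+alpha)/2 = -0.5.
Gamma = -0.5 * -98.765432 = 49.3827

49.3827


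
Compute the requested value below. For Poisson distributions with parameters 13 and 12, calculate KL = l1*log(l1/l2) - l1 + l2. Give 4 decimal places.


KL divergence for Poisson:
KL = l1*log(l1/l2) - l1 + l2.
l1 = 13, l2 = 12.
log(13/12) = 0.080043.
l1*log(l1/l2) = 13 * 0.080043 = 1.040555.
KL = 1.040555 - 13 + 12 = 0.0406

0.0406


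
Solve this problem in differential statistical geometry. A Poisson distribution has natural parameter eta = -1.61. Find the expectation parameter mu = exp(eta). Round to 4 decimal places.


Expectation parameter for Poisson exponential family:
mu = exp(eta).
eta = -1.61.
mu = exp(-1.61) = 0.1999

0.1999


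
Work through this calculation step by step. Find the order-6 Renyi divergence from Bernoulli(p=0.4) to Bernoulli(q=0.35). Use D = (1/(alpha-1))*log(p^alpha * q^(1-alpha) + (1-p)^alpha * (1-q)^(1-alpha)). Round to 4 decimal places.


Renyi divergence of order alpha between Bernoulli distributions:
D = (1/(alpha-1))*log(p^alpha * q^(1-alpha) + (1-p)^alpha * (1-q)^(1-alpha)).
alpha = 6, p = 0.4, q = 0.35.
p^alpha * q^(1-alpha) = 0.4^6 * 0.35^-5 = 0.779866.
(1-p)^alpha * (1-q)^(1-alpha) = 0.6^6 * 0.65^-5 = 0.402106.
sum = 0.779866 + 0.402106 = 1.181972.
D = (1/5)*log(1.181972) = 0.0334

0.0334


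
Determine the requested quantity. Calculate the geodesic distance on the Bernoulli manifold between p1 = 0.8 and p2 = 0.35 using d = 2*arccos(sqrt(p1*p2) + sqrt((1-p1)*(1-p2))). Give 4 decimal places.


Geodesic distance on Bernoulli manifold:
d(p1,p2) = 2*arccos(sqrt(p1*p2) + sqrt((1-p1)*(1-p2))).
sqrt(p1*p2) = sqrt(0.8*0.35) = 0.52915.
sqrt((1-p1)*(1-p2)) = sqrt(0.2*0.65) = 0.360555.
arg = 0.52915 + 0.360555 = 0.889705.
d = 2*arccos(0.889705) = 0.9482

0.9482


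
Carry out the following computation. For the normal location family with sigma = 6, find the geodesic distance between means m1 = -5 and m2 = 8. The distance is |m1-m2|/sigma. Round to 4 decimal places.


On the fixed-variance normal subfamily, geodesic distance = |m1-m2|/sigma.
|-5 - 8| = 13.
sigma = 6.
d = 13/6 = 2.1667

2.1667


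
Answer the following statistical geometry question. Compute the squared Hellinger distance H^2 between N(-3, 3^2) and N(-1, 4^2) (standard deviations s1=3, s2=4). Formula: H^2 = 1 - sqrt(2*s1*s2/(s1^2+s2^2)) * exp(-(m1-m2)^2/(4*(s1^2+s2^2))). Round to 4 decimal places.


Squared Hellinger distance for Gaussians:
H^2 = 1 - sqrt(2*s1*s2/(s1^2+s2^2)) * exp(-(m1-m2)^2/(4*(s1^2+s2^2))).
s1^2 = 9, s2^2 = 16, s1^2+s2^2 = 25.
sqrt(2*3*4/(25)) = 0.979796.
(m1-m2)^2 = (-2)^2 = 4.
exp(-4/(4*25)) = exp(-0.04) = 0.960789.
H^2 = 1 - 0.979796*0.960789 = 0.0586

0.0586


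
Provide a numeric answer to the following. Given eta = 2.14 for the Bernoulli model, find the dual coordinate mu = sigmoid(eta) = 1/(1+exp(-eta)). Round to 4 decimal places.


Dual coordinate (expectation parameter) for Bernoulli:
mu = 1/(1+exp(-eta)).
eta = 2.14.
exp(-eta) = exp(-2.14) = 0.117655.
mu = 1/(1+0.117655) = 0.8947

0.8947


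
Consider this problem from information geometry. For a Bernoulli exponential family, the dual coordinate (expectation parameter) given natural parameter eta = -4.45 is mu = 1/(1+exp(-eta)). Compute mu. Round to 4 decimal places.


Dual coordinate (expectation parameter) for Bernoulli:
mu = 1/(1+exp(-eta)).
eta = -4.45.
exp(-eta) = exp(4.45) = 85.626944.
mu = 1/(1+85.626944) = 0.0115

0.0115


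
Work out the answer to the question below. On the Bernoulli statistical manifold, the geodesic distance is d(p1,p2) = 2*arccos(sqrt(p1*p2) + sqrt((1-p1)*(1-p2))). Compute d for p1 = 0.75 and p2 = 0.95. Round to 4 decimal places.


Geodesic distance on Bernoulli manifold:
d(p1,p2) = 2*arccos(sqrt(p1*p2) + sqrt((1-p1)*(1-p2))).
sqrt(p1*p2) = sqrt(0.75*0.95) = 0.844097.
sqrt((1-p1)*(1-p2)) = sqrt(0.25*0.05) = 0.111803.
arg = 0.844097 + 0.111803 = 0.955901.
d = 2*arccos(0.955901) = 0.5962

0.5962


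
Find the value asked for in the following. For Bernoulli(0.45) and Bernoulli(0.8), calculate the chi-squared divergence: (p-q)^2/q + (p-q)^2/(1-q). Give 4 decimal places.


Chi-squared divergence between Bernoulli distributions:
chi^2 = (p-q)^2/q + (p-q)^2/(1-q).
p = 0.45, q = 0.8, p-q = -0.35.
(p-q)^2 = 0.1225.
term1 = 0.1225/0.8 = 0.153125.
term2 = 0.1225/0.2 = 0.6125.
chi^2 = 0.153125 + 0.6125 = 0.7656

0.7656


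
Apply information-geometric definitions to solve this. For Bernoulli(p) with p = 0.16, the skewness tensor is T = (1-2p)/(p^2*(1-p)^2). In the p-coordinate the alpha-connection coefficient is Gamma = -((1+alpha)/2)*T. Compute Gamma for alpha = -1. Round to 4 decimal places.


Skewness (Amari-Chentsov) tensor: T = (1-2p)/(p^2*(1-p)^2).
p = 0.16, 1-2p = 0.68, p^2 = 0.0256, (1-p)^2 = 0.7056.
T = 0.68/(0.0256 * 0.7056) = 37.645266.
In the p-coordinate, Gamma^(alpha) = Gamma^(0) - (alpha/2)*T with Gamma^(0) = (1/2)*g'(p) = -T/2,
so Gamma^(alpha) = -((1+alpha)/2)*T.
alpha = -1, -(1+alpha)/2 = 0.0.
Gamma = 0.0 * 37.645266 = 0.0000

0.0000


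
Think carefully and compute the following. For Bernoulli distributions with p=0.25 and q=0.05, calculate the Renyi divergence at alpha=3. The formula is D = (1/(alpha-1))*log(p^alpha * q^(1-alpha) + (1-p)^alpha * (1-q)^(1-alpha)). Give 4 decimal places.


Renyi divergence of order alpha between Bernoulli distributions:
D = (1/(alpha-1))*log(p^alpha * q^(1-alpha) + (1-p)^alpha * (1-q)^(1-alpha)).
alpha = 3, p = 0.25, q = 0.05.
p^alpha * q^(1-alpha) = 0.25^3 * 0.05^-2 = 6.25.
(1-p)^alpha * (1-q)^(1-alpha) = 0.75^3 * 0.95^-2 = 0.467452.
sum = 6.25 + 0.467452 = 6.717452.
D = (1/2)*log(6.717452) = 0.9524

0.9524


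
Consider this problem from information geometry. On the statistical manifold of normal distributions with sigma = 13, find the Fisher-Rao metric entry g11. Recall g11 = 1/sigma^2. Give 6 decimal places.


For the 2-parameter normal family, the Fisher metric has:
  g11 = 1/sigma^2, g22 = 2/sigma^2.
sigma = 13, sigma^2 = 169.
g11 = 0.005917

0.005917


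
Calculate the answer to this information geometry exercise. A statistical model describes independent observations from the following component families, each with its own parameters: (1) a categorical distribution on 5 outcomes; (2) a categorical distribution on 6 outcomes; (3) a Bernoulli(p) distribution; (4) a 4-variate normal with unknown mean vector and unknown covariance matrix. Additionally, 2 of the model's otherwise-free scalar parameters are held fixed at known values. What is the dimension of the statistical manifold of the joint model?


The dimension of a statistical manifold equals the number of free
(independent) real parameters of the model. For a product of independent
blocks the parameter counts add.
- categorical on 5 outcomes (probabilities sum to 1): 5-1 = 4.
- categorical on 6 outcomes (probabilities sum to 1): 6-1 = 5.
- Bernoulli (p): 1.
- 4-variate normal: 4 (mean) + 4*5/2 = 10 (symmetric covariance) = 14.
Total = 4 + 5 + 1 + 14 = 24.
2 parameter(s) fixed at known values: 24 - 2 = 22.
Dimension = 22

22
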